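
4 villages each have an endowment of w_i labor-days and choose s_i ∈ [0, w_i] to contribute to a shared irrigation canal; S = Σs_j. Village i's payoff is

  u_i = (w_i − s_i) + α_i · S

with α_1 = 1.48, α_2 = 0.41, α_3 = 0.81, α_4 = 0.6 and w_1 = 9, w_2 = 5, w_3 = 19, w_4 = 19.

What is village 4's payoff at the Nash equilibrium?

∂u_i/∂s_i = α_i − 1, so village i contributes w_i if α_i > 1, else 0.
α_i > 1 for i ∈ {1}; NE contributions (9, 0, 0, 0), S = 9.
u_4 = (19 − 0) + 0.6·9 = 24.4.

24.4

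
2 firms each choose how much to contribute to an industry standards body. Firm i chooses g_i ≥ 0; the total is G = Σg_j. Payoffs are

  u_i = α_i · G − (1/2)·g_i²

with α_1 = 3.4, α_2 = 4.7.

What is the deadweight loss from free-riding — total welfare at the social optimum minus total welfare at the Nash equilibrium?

16.825

Firm i's FOC: ∂u_i/∂g_i = α_i − g_i = 0, so g_i* = α_i.
NE contributions = (3.4, 4.7); G = 8.1.
W^NE = (Σα)·G − ½Σα_i² = 8.1² − ½·33.65 = 48.785.
Planner sets g_i = Σα_j = 8.1 for every i, so G^SO = 2·8.1 = 16.2.
W^SO = (Σα)·G^SO − ½·2·(Σα)² = (2/2)·8.1² = 65.61.
Deadweight loss = W^SO − W^NE = 16.825.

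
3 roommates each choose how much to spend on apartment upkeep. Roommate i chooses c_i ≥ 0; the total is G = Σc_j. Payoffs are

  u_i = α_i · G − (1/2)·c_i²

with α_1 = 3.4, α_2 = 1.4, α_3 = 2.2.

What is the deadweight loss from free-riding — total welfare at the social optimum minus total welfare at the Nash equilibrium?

33.68

Roommate i's FOC: ∂u_i/∂c_i = α_i − c_i = 0, so c_i* = α_i.
NE contributions = (3.4, 1.4, 2.2); G = 7.
W^NE = (Σα)·G − ½Σα_i² = 7² − ½·18.36 = 39.82.
Planner sets c_i = Σα_j = 7 for every i, so G^SO = 3·7 = 21.
W^SO = (Σα)·G^SO − ½·3·(Σα)² = (3/2)·7² = 73.5.
Deadweight loss = W^SO − W^NE = 33.68.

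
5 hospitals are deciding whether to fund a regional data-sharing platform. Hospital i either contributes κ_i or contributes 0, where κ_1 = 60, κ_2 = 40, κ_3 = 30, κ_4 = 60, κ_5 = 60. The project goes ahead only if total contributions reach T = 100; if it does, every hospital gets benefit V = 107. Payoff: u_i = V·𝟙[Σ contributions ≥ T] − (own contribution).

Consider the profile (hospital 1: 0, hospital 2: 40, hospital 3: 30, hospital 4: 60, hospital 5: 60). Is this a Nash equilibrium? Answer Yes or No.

No

Total = 190 ≥ 100: provided.
Hospital 1 (pledges 0, payoff 107): pledging 60 → total 250, payoff 47. No gain.
Hospital 2 (pledges 40, payoff 67): dropping to 0 → total 150, payoff 107. Profitable deviation.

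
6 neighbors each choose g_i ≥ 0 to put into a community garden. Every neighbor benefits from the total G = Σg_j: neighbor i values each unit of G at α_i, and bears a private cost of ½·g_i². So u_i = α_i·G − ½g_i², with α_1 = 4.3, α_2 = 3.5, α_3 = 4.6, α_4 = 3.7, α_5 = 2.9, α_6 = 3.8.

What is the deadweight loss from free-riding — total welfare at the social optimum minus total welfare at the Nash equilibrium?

Neighbor i's FOC: ∂u_i/∂g_i = α_i − g_i = 0, so g_i* = α_i.
NE contributions = (4.3, 3.5, 4.6, 3.7, 2.9, 3.8); G = 22.8.
W^NE = (Σα)·G − ½Σα_i² = 22.8² − ½·88.44 = 475.62.
Planner sets g_i = Σα_j = 22.8 for every i, so G^SO = 6·22.8 = 136.8.
W^SO = (Σα)·G^SO − ½·6·(Σα)² = (6/2)·22.8² = 1559.52.
Deadweight loss = W^SO − W^NE = 1083.9.

1083.9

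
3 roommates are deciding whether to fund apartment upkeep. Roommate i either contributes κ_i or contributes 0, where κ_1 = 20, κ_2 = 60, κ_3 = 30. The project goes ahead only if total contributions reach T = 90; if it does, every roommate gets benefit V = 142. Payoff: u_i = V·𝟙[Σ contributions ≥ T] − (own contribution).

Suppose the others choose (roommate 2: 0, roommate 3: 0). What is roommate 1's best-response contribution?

0

Others' total = 0. Even contributing 20 gives 20 < 90: no benefit either way.
Best response: 0.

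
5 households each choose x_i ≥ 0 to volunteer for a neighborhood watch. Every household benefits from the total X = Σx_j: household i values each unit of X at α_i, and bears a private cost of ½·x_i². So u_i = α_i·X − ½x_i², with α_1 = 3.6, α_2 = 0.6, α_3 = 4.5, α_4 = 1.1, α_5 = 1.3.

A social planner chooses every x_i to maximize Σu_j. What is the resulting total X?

55.5

Planner FOC: ∂(Σu_j)/∂x_i = (Σα_j) − x_i = 0, so x_i^SO = Σα_j = 11.1 for every i; X^SO = 55.5.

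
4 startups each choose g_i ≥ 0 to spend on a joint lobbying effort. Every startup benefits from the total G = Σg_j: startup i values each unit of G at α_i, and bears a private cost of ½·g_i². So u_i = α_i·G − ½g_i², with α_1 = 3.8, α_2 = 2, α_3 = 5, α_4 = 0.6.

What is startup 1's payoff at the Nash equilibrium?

Startup i's FOC: ∂u_i/∂g_i = α_i − g_i = 0, so g_i* = α_i.
NE contributions = (3.8, 2, 5, 0.6); G = 11.4.
u_1 = α_1·G − ½·(g_1)² = 3.8·11.4 − ½·3.8² = 36.1.

36.1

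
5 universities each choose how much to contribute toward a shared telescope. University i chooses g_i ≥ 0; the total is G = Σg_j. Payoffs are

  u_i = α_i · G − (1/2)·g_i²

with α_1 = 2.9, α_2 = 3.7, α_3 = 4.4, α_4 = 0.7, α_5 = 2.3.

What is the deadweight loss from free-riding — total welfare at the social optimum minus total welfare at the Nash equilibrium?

317.62

University i's FOC: ∂u_i/∂g_i = α_i − g_i = 0, so g_i* = α_i.
NE contributions = (2.9, 3.7, 4.4, 0.7, 2.3); G = 14.
W^NE = (Σα)·G − ½Σα_i² = 14² − ½·47.24 = 172.38.
Planner sets g_i = Σα_j = 14 for every i, so G^SO = 5·14 = 70.
W^SO = (Σα)·G^SO − ½·5·(Σα)² = (5/2)·14² = 490.
Deadweight loss = W^SO − W^NE = 317.62.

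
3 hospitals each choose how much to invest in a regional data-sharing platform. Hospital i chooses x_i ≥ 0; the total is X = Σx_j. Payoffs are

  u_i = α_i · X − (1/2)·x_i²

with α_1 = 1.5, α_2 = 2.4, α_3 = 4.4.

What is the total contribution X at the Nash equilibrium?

8.3

Hospital i's FOC: ∂u_i/∂x_i = α_i − x_i = 0, so x_i* = α_i.
NE contributions = (1.5, 2.4, 4.4); X = 8.3.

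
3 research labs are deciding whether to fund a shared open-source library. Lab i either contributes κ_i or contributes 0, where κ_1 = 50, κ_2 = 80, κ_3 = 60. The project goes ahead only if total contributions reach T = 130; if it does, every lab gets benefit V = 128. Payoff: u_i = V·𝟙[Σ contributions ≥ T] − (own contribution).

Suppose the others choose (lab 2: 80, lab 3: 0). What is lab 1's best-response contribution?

50

Others' total = 80. Contributing 50 brings total to 130 ≥ 130: gain V − κ_1 = 78.
Best response: 50.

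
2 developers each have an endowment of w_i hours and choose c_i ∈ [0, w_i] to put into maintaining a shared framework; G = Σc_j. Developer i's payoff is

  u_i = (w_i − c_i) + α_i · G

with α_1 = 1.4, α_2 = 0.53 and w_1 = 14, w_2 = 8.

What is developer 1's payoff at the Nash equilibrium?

∂u_i/∂c_i = α_i − 1, so developer i contributes w_i if α_i > 1, else 0.
α_i > 1 for i ∈ {1}; NE contributions (14, 0), G = 14.
u_1 = (14 − 14) + 1.4·14 = 19.6.

19.6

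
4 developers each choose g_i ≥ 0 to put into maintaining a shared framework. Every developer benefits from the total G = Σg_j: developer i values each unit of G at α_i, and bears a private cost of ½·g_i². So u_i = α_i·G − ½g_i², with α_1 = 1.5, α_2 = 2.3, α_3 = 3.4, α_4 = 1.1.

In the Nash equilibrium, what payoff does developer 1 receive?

11.325

Developer i's FOC: ∂u_i/∂g_i = α_i − g_i = 0, so g_i* = α_i.
NE contributions = (1.5, 2.3, 3.4, 1.1); G = 8.3.
u_1 = α_1·G − ½·(g_1)² = 1.5·8.3 − ½·1.5² = 11.325.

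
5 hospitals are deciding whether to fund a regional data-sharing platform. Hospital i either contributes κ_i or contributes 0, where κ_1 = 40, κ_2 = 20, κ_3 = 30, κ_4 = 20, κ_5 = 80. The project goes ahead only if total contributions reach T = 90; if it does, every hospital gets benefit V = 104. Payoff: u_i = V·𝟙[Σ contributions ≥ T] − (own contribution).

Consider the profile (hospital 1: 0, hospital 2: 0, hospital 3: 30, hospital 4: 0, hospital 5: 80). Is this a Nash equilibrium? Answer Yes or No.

Yes

Total = 110 ≥ 90: provided.
Hospital 1 (pledges 0, payoff 104): pledging 40 → total 150, payoff 64. No gain.
Hospital 2 (pledges 0, payoff 104): pledging 20 → total 130, payoff 84. No gain.
Hospital 3 (pledges 30, payoff 74): dropping to 0 → total 80, payoff 0. No gain.
Hospital 4 (pledges 0, payoff 104): pledging 20 → total 130, payoff 84. No gain.
Hospital 5 (pledges 80, payoff 24): dropping to 0 → total 30, payoff 0. No gain.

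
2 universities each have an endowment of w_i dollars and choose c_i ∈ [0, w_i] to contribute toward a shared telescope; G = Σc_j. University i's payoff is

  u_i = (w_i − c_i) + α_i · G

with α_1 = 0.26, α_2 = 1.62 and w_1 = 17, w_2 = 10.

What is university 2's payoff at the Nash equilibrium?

16.2

∂u_i/∂c_i = α_i − 1, so university i contributes w_i if α_i > 1, else 0.
α_i > 1 for i ∈ {2}; NE contributions (0, 10), G = 10.
u_2 = (10 − 10) + 1.62·10 = 16.2.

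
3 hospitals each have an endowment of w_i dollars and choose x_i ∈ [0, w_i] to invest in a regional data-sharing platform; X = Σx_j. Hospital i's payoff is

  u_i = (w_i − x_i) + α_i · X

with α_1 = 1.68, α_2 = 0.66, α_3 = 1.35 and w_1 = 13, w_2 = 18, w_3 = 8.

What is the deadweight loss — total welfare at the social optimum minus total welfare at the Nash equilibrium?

48.42

∂u_i/∂x_i = α_i − 1, so hospital i contributes w_i if α_i > 1, else 0.
α_i > 1 for i ∈ {1, 3}; NE contributions (13, 0, 8), X = 21.
W^NE = Σw_i − X^NE + (Σα_i)·X^NE = 39 + 2.69·21 = 95.49.
Planner: ∂(Σu_j)/∂x_i = Σα_j − 1 = 2.69 > 0, so everyone contributes w_i; X^SO = 39, W^SO = 39 + 2.69·39 = 143.91.
Deadweight loss = 48.42.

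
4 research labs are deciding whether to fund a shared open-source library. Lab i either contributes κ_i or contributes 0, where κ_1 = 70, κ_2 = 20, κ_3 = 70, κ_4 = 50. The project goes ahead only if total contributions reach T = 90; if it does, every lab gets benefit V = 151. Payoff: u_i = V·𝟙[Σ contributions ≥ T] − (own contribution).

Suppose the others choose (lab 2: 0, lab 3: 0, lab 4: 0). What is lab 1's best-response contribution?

Others' total = 0. Even contributing 70 gives 70 < 90: no benefit either way.
Best response: 0.

0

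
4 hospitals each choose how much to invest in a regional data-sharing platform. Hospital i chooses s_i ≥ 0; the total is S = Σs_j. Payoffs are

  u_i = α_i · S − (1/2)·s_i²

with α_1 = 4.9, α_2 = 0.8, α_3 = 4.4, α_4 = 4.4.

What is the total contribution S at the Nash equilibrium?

14.5

Hospital i's FOC: ∂u_i/∂s_i = α_i − s_i = 0, so s_i* = α_i.
NE contributions = (4.9, 0.8, 4.4, 4.4); S = 14.5.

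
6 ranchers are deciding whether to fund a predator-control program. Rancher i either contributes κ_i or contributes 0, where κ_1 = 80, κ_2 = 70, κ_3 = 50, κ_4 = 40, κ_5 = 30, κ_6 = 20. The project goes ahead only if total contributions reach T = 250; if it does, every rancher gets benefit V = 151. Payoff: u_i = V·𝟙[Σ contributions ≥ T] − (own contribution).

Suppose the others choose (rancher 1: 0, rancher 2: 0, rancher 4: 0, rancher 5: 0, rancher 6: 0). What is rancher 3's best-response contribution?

Others' total = 0. Even contributing 50 gives 50 < 250: no benefit either way.
Best response: 0.

0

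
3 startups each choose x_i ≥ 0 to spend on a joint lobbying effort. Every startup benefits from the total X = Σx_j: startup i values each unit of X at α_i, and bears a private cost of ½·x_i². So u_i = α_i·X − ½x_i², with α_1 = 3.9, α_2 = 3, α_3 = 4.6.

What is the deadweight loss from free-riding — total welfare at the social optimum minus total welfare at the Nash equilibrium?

88.81

Startup i's FOC: ∂u_i/∂x_i = α_i − x_i = 0, so x_i* = α_i.
NE contributions = (3.9, 3, 4.6); X = 11.5.
W^NE = (Σα)·X − ½Σα_i² = 11.5² − ½·45.37 = 109.565.
Planner sets x_i = Σα_j = 11.5 for every i, so X^SO = 3·11.5 = 34.5.
W^SO = (Σα)·X^SO − ½·3·(Σα)² = (3/2)·11.5² = 198.375.
Deadweight loss = W^SO − W^NE = 88.81.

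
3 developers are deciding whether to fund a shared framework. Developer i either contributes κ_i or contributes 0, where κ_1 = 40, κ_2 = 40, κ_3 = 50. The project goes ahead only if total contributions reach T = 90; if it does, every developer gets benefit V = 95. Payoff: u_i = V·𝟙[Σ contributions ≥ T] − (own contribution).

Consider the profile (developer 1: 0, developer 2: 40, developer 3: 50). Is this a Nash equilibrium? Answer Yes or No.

Total = 90 ≥ 90: provided.
Developer 1 (pledges 0, payoff 95): pledging 40 → total 130, payoff 55. No gain.
Developer 2 (pledges 40, payoff 55): dropping to 0 → total 50, payoff 0. No gain.
Developer 3 (pledges 50, payoff 45): dropping to 0 → total 40, payoff 0. No gain.

Yes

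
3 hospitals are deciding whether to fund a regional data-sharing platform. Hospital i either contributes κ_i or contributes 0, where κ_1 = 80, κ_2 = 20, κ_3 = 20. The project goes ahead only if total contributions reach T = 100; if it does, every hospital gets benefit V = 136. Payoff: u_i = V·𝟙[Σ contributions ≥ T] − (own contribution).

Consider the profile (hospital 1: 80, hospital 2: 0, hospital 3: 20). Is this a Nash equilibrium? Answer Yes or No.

Yes

Total = 100 ≥ 100: provided.
Hospital 1 (pledges 80, payoff 56): dropping to 0 → total 20, payoff 0. No gain.
Hospital 2 (pledges 0, payoff 136): pledging 20 → total 120, payoff 116. No gain.
Hospital 3 (pledges 20, payoff 116): dropping to 0 → total 80, payoff 0. No gain.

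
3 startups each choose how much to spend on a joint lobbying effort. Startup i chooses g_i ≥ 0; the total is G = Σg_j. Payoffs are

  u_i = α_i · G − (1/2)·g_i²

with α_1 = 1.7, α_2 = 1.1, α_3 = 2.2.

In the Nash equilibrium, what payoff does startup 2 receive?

4.895

Startup i's FOC: ∂u_i/∂g_i = α_i − g_i = 0, so g_i* = α_i.
NE contributions = (1.7, 1.1, 2.2); G = 5.
u_2 = α_2·G − ½·(g_2)² = 1.1·5 − ½·1.1² = 4.895.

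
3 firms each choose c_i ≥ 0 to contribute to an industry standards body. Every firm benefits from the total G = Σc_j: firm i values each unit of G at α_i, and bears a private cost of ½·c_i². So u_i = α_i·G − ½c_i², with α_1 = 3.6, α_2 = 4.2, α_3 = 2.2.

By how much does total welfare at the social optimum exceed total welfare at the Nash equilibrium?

Firm i's FOC: ∂u_i/∂c_i = α_i − c_i = 0, so c_i* = α_i.
NE contributions = (3.6, 4.2, 2.2); G = 10.
W^NE = (Σα)·G − ½Σα_i² = 10² − ½·35.44 = 82.28.
Planner sets c_i = Σα_j = 10 for every i, so G^SO = 3·10 = 30.
W^SO = (Σα)·G^SO − ½·3·(Σα)² = (3/2)·10² = 150.
Deadweight loss = W^SO − W^NE = 67.72.

67.72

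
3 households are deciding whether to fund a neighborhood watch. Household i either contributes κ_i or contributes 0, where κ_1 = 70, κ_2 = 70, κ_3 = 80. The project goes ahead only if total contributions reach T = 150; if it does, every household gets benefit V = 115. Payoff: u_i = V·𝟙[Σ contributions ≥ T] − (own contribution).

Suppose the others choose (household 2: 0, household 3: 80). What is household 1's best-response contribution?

70

Others' total = 80. Contributing 70 brings total to 150 ≥ 150: gain V − κ_1 = 45.
Best response: 70.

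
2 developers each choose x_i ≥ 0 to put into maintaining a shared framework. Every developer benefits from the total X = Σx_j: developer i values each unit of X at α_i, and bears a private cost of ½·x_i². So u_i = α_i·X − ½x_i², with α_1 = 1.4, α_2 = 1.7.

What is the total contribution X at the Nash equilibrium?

3.1

Developer i's FOC: ∂u_i/∂x_i = α_i − x_i = 0, so x_i* = α_i.
NE contributions = (1.4, 1.7); X = 3.1.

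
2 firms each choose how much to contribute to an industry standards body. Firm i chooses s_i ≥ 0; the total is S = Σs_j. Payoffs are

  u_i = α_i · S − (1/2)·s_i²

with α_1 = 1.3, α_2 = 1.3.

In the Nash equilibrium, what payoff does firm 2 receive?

Firm i's FOC: ∂u_i/∂s_i = α_i − s_i = 0, so s_i* = α_i.
NE contributions = (1.3, 1.3); S = 2.6.
u_2 = α_2·S − ½·(s_2)² = 1.3·2.6 − ½·1.3² = 2.535.

2.535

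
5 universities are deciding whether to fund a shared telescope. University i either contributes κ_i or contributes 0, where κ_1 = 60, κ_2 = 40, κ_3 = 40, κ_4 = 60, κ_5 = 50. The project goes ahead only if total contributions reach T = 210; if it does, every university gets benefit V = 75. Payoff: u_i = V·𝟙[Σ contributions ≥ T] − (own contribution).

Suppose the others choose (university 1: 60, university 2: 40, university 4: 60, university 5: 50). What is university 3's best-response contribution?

0

Others' total = 210 ≥ 210; contributing adds cost 40 for no extra benefit.
Best response: 0.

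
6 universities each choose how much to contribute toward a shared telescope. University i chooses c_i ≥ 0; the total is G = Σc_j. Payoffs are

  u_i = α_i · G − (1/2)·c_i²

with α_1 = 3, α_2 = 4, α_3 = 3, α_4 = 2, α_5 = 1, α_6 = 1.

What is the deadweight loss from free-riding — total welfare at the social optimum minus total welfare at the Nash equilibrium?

412

University i's FOC: ∂u_i/∂c_i = α_i − c_i = 0, so c_i* = α_i.
NE contributions = (3, 4, 3, 2, 1, 1); G = 14.
W^NE = (Σα)·G − ½Σα_i² = 14² − ½·40 = 176.
Planner sets c_i = Σα_j = 14 for every i, so G^SO = 6·14 = 84.
W^SO = (Σα)·G^SO − ½·6·(Σα)² = (6/2)·14² = 588.
Deadweight loss = W^SO − W^NE = 412.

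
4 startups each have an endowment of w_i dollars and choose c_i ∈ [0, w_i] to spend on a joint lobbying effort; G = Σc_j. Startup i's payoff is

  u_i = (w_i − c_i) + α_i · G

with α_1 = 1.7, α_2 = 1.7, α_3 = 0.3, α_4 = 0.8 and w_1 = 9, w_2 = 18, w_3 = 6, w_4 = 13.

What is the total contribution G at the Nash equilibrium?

27

∂u_i/∂c_i = α_i − 1, so startup i contributes w_i if α_i > 1, else 0.
α_i > 1 for i ∈ {1, 2}; NE contributions (9, 18, 0, 0), G = 27.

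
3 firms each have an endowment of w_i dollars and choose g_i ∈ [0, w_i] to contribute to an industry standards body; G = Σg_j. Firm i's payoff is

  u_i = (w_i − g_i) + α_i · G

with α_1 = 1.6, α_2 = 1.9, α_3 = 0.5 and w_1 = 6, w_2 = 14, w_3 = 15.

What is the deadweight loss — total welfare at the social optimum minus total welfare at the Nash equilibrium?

∂u_i/∂g_i = α_i − 1, so firm i contributes w_i if α_i > 1, else 0.
α_i > 1 for i ∈ {1, 2}; NE contributions (6, 14, 0), G = 20.
W^NE = Σw_i − G^NE + (Σα_i)·G^NE = 35 + 3·20 = 95.
Planner: ∂(Σu_j)/∂g_i = Σα_j − 1 = 3 > 0, so everyone contributes w_i; G^SO = 35, W^SO = 35 + 3·35 = 140.
Deadweight loss = 45.

45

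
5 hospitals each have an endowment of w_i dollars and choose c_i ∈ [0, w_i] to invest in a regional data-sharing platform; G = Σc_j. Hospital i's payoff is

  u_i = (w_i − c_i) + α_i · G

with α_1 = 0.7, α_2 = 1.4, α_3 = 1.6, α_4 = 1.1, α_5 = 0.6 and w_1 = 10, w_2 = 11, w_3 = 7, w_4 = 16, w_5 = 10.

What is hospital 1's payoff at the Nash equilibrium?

∂u_i/∂c_i = α_i − 1, so hospital i contributes w_i if α_i > 1, else 0.
α_i > 1 for i ∈ {2, 3, 4}; NE contributions (0, 11, 7, 16, 0), G = 34.
u_1 = (10 − 0) + 0.7·34 = 33.8.

33.8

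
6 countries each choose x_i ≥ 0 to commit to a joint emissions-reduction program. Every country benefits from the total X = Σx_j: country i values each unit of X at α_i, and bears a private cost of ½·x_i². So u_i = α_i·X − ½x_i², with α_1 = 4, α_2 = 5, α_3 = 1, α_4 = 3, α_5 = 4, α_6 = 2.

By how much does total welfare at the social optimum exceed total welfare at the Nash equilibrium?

757.5

Country i's FOC: ∂u_i/∂x_i = α_i − x_i = 0, so x_i* = α_i.
NE contributions = (4, 5, 1, 3, 4, 2); X = 19.
W^NE = (Σα)·X − ½Σα_i² = 19² − ½·71 = 325.5.
Planner sets x_i = Σα_j = 19 for every i, so X^SO = 6·19 = 114.
W^SO = (Σα)·X^SO − ½·6·(Σα)² = (6/2)·19² = 1083.
Deadweight loss = W^SO − W^NE = 757.5.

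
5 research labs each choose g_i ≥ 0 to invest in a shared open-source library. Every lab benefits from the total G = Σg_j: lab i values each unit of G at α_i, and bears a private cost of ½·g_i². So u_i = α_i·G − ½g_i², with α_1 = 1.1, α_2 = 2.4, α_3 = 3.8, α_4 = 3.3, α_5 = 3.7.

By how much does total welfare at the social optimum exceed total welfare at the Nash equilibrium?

Lab i's FOC: ∂u_i/∂g_i = α_i − g_i = 0, so g_i* = α_i.
NE contributions = (1.1, 2.4, 3.8, 3.3, 3.7); G = 14.3.
W^NE = (Σα)·G − ½Σα_i² = 14.3² − ½·45.99 = 181.495.
Planner sets g_i = Σα_j = 14.3 for every i, so G^SO = 5·14.3 = 71.5.
W^SO = (Σα)·G^SO − ½·5·(Σα)² = (5/2)·14.3² = 511.225.
Deadweight loss = W^SO − W^NE = 329.73.

329.73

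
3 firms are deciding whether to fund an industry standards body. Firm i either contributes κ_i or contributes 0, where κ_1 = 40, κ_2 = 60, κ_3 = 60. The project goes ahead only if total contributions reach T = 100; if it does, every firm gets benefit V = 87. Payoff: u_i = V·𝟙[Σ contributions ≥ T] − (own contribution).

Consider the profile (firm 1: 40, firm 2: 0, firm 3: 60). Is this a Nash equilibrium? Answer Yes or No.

Total = 100 ≥ 100: provided.
Firm 1 (pledges 40, payoff 47): dropping to 0 → total 60, payoff 0. No gain.
Firm 2 (pledges 0, payoff 87): pledging 60 → total 160, payoff 27. No gain.
Firm 3 (pledges 60, payoff 27): dropping to 0 → total 40, payoff 0. No gain.

Yes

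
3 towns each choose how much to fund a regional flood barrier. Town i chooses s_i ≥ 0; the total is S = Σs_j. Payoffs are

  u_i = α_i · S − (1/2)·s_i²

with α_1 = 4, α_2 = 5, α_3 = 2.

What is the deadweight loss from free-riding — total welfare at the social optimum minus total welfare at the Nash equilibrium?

83

Town i's FOC: ∂u_i/∂s_i = α_i − s_i = 0, so s_i* = α_i.
NE contributions = (4, 5, 2); S = 11.
W^NE = (Σα)·S − ½Σα_i² = 11² − ½·45 = 98.5.
Planner sets s_i = Σα_j = 11 for every i, so S^SO = 3·11 = 33.
W^SO = (Σα)·S^SO − ½·3·(Σα)² = (3/2)·11² = 181.5.
Deadweight loss = W^SO − W^NE = 83.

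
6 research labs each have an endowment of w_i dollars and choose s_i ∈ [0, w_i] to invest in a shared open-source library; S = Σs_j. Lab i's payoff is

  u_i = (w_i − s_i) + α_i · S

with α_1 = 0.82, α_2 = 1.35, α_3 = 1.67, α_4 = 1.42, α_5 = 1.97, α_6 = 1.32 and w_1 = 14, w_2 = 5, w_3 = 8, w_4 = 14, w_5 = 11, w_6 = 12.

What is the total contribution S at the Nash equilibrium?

50

∂u_i/∂s_i = α_i − 1, so lab i contributes w_i if α_i > 1, else 0.
α_i > 1 for i ∈ {2, 3, 4, 5, 6}; NE contributions (0, 5, 8, 14, 11, 12), S = 50.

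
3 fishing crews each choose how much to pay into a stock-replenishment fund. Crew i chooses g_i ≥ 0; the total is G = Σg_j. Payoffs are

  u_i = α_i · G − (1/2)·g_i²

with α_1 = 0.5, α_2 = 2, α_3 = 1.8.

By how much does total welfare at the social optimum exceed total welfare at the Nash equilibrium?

12.99

Crew i's FOC: ∂u_i/∂g_i = α_i − g_i = 0, so g_i* = α_i.
NE contributions = (0.5, 2, 1.8); G = 4.3.
W^NE = (Σα)·G − ½Σα_i² = 4.3² − ½·7.49 = 14.745.
Planner sets g_i = Σα_j = 4.3 for every i, so G^SO = 3·4.3 = 12.9.
W^SO = (Σα)·G^SO − ½·3·(Σα)² = (3/2)·4.3² = 27.735.
Deadweight loss = W^SO − W^NE = 12.99.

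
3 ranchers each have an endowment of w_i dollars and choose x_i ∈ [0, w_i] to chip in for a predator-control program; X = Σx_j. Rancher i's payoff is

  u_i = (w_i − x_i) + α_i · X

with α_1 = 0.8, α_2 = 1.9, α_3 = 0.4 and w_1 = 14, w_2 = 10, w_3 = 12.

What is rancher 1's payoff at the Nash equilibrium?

22

∂u_i/∂x_i = α_i − 1, so rancher i contributes w_i if α_i > 1, else 0.
α_i > 1 for i ∈ {2}; NE contributions (0, 10, 0), X = 10.
u_1 = (14 − 0) + 0.8·10 = 22.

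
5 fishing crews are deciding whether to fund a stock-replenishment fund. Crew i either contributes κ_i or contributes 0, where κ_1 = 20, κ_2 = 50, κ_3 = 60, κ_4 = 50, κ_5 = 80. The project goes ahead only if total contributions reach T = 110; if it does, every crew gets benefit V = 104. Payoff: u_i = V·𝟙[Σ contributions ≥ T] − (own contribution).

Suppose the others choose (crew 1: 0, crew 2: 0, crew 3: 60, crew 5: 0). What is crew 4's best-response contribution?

Others' total = 60. Contributing 50 brings total to 110 ≥ 110: gain V − κ_4 = 54.
Best response: 50.

50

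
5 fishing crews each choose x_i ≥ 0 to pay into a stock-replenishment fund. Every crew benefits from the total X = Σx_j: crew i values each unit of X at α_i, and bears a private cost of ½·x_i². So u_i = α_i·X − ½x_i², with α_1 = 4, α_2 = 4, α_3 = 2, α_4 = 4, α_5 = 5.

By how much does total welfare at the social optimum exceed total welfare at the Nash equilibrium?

Crew i's FOC: ∂u_i/∂x_i = α_i − x_i = 0, so x_i* = α_i.
NE contributions = (4, 4, 2, 4, 5); X = 19.
W^NE = (Σα)·X − ½Σα_i² = 19² − ½·77 = 322.5.
Planner sets x_i = Σα_j = 19 for every i, so X^SO = 5·19 = 95.
W^SO = (Σα)·X^SO − ½·5·(Σα)² = (5/2)·19² = 902.5.
Deadweight loss = W^SO − W^NE = 580.

580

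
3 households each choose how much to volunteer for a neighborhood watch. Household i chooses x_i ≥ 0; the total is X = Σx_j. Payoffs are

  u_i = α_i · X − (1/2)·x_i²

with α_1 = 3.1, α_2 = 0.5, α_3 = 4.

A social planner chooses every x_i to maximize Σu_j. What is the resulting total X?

22.8

Planner FOC: ∂(Σu_j)/∂x_i = (Σα_j) − x_i = 0, so x_i^SO = Σα_j = 7.6 for every i; X^SO = 22.8.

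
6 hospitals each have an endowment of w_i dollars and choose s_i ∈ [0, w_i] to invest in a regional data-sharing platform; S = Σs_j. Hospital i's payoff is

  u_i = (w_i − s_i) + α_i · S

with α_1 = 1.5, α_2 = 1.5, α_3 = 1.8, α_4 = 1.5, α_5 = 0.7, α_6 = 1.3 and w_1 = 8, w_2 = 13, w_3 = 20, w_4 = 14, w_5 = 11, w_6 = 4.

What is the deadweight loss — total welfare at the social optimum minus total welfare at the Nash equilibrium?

80.3

∂u_i/∂s_i = α_i − 1, so hospital i contributes w_i if α_i > 1, else 0.
α_i > 1 for i ∈ {1, 2, 3, 4, 6}; NE contributions (8, 13, 20, 14, 0, 4), S = 59.
W^NE = Σw_i − S^NE + (Σα_i)·S^NE = 70 + 7.3·59 = 500.7.
Planner: ∂(Σu_j)/∂s_i = Σα_j − 1 = 7.3 > 0, so everyone contributes w_i; S^SO = 70, W^SO = 70 + 7.3·70 = 581.
Deadweight loss = 80.3.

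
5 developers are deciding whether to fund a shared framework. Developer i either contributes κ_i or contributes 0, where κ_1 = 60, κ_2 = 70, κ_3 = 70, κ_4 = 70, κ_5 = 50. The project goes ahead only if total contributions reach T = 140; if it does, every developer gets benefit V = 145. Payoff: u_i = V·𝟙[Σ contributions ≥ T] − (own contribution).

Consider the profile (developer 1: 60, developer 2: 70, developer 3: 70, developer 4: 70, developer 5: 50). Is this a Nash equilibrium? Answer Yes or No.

No

Total = 320 ≥ 140: provided.
Developer 1 (pledges 60, payoff 85): dropping to 0 → total 260, payoff 145. Profitable deviation.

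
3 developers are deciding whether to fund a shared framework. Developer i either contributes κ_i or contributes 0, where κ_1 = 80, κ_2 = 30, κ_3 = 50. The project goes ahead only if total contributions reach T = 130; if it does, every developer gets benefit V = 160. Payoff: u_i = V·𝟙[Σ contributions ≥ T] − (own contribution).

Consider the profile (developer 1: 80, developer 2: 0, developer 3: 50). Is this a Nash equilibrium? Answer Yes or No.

Total = 130 ≥ 130: provided.
Developer 1 (pledges 80, payoff 80): dropping to 0 → total 50, payoff 0. No gain.
Developer 2 (pledges 0, payoff 160): pledging 30 → total 160, payoff 130. No gain.
Developer 3 (pledges 50, payoff 110): dropping to 0 → total 80, payoff 0. No gain.

Yes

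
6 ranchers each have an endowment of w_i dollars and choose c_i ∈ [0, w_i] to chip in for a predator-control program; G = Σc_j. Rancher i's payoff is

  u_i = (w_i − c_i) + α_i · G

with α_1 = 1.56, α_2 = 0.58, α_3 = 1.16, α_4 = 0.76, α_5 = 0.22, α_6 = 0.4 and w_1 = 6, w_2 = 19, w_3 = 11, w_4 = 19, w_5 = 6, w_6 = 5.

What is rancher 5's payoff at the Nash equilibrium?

∂u_i/∂c_i = α_i − 1, so rancher i contributes w_i if α_i > 1, else 0.
α_i > 1 for i ∈ {1, 3}; NE contributions (6, 0, 11, 0, 0, 0), G = 17.
u_5 = (6 − 0) + 0.22·17 = 9.74.

9.74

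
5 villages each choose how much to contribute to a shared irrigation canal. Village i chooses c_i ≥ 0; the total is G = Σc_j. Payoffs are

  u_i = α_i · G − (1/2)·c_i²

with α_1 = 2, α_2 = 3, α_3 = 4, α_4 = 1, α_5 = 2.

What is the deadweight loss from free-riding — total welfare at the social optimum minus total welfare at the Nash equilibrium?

Village i's FOC: ∂u_i/∂c_i = α_i − c_i = 0, so c_i* = α_i.
NE contributions = (2, 3, 4, 1, 2); G = 12.
W^NE = (Σα)·G − ½Σα_i² = 12² − ½·34 = 127.
Planner sets c_i = Σα_j = 12 for every i, so G^SO = 5·12 = 60.
W^SO = (Σα)·G^SO − ½·5·(Σα)² = (5/2)·12² = 360.
Deadweight loss = W^SO − W^NE = 233.

233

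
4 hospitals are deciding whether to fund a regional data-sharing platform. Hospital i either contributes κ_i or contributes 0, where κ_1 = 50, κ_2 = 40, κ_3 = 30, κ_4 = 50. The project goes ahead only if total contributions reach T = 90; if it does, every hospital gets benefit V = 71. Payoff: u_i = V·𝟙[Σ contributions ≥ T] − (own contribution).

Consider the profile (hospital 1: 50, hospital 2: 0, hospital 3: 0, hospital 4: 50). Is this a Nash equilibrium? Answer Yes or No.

Total = 100 ≥ 90: provided.
Hospital 1 (pledges 50, payoff 21): dropping to 0 → total 50, payoff 0. No gain.
Hospital 2 (pledges 0, payoff 71): pledging 40 → total 140, payoff 31. No gain.
Hospital 3 (pledges 0, payoff 71): pledging 30 → total 130, payoff 41. No gain.
Hospital 4 (pledges 50, payoff 21): dropping to 0 → total 50, payoff 0. No gain.

Yes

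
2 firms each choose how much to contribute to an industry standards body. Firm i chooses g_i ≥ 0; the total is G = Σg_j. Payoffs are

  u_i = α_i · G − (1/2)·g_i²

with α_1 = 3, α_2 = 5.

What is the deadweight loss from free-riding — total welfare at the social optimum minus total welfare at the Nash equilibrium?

17

Firm i's FOC: ∂u_i/∂g_i = α_i − g_i = 0, so g_i* = α_i.
NE contributions = (3, 5); G = 8.
W^NE = (Σα)·G − ½Σα_i² = 8² − ½·34 = 47.
Planner sets g_i = Σα_j = 8 for every i, so G^SO = 2·8 = 16.
W^SO = (Σα)·G^SO − ½·2·(Σα)² = (2/2)·8² = 64.
Deadweight loss = W^SO − W^NE = 17.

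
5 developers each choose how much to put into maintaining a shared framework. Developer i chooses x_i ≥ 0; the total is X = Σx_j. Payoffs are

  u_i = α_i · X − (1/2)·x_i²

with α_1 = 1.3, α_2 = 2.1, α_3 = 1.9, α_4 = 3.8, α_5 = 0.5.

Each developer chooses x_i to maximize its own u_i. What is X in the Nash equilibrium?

Developer i's FOC: ∂u_i/∂x_i = α_i − x_i = 0, so x_i* = α_i.
NE contributions = (1.3, 2.1, 1.9, 3.8, 0.5); X = 9.6.

9.6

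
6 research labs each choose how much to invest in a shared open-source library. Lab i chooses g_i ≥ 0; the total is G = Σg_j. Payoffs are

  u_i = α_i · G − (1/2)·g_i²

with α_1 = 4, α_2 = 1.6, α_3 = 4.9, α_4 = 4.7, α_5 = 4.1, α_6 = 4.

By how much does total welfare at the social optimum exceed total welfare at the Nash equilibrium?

1134.515

Lab i's FOC: ∂u_i/∂g_i = α_i − g_i = 0, so g_i* = α_i.
NE contributions = (4, 1.6, 4.9, 4.7, 4.1, 4); G = 23.3.
W^NE = (Σα)·G − ½Σα_i² = 23.3² − ½·97.47 = 494.155.
Planner sets g_i = Σα_j = 23.3 for every i, so G^SO = 6·23.3 = 139.8.
W^SO = (Σα)·G^SO − ½·6·(Σα)² = (6/2)·23.3² = 1628.67.
Deadweight loss = W^SO − W^NE = 1134.515.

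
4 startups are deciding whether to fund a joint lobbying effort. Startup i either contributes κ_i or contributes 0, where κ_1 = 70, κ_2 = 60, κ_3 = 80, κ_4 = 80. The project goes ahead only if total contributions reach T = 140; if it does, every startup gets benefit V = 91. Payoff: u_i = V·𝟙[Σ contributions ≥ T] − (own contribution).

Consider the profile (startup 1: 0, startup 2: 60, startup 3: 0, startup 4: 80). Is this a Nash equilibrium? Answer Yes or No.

Yes

Total = 140 ≥ 140: provided.
Startup 1 (pledges 0, payoff 91): pledging 70 → total 210, payoff 21. No gain.
Startup 2 (pledges 60, payoff 31): dropping to 0 → total 80, payoff 0. No gain.
Startup 3 (pledges 0, payoff 91): pledging 80 → total 220, payoff 11. No gain.
Startup 4 (pledges 80, payoff 11): dropping to 0 → total 60, payoff 0. No gain.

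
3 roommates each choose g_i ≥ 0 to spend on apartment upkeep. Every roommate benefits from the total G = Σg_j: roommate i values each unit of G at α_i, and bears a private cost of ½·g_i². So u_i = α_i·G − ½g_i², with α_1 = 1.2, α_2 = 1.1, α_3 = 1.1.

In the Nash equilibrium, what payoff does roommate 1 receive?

Roommate i's FOC: ∂u_i/∂g_i = α_i − g_i = 0, so g_i* = α_i.
NE contributions = (1.2, 1.1, 1.1); G = 3.4.
u_1 = α_1·G − ½·(g_1)² = 1.2·3.4 − ½·1.2² = 3.36.

3.36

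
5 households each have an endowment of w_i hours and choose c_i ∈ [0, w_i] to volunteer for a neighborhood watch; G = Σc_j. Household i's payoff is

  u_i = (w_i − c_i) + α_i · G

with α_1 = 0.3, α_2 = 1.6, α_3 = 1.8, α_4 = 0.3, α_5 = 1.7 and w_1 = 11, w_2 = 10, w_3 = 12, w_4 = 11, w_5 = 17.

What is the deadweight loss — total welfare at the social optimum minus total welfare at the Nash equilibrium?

∂u_i/∂c_i = α_i − 1, so household i contributes w_i if α_i > 1, else 0.
α_i > 1 for i ∈ {2, 3, 5}; NE contributions (0, 10, 12, 0, 17), G = 39.
W^NE = Σw_i − G^NE + (Σα_i)·G^NE = 61 + 4.7·39 = 244.3.
Planner: ∂(Σu_j)/∂c_i = Σα_j − 1 = 4.7 > 0, so everyone contributes w_i; G^SO = 61, W^SO = 61 + 4.7·61 = 347.7.
Deadweight loss = 103.4.

103.4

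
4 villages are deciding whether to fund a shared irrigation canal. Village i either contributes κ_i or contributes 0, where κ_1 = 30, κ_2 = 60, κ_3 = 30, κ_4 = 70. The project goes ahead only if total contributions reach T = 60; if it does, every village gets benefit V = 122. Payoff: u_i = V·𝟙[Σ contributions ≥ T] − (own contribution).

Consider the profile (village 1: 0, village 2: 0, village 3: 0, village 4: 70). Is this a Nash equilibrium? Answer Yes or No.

Yes

Total = 70 ≥ 60: provided.
Village 1 (pledges 0, payoff 122): pledging 30 → total 100, payoff 92. No gain.
Village 2 (pledges 0, payoff 122): pledging 60 → total 130, payoff 62. No gain.
Village 3 (pledges 0, payoff 122): pledging 30 → total 100, payoff 92. No gain.
Village 4 (pledges 70, payoff 52): dropping to 0 → total 0, payoff 0. No gain.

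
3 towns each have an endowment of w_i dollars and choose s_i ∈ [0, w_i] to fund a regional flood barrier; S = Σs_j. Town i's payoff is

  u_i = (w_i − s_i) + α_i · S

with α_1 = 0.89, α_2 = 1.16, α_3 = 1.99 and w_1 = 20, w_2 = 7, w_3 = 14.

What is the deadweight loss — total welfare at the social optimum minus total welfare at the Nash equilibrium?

60.8

∂u_i/∂s_i = α_i − 1, so town i contributes w_i if α_i > 1, else 0.
α_i > 1 for i ∈ {2, 3}; NE contributions (0, 7, 14), S = 21.
W^NE = Σw_i − S^NE + (Σα_i)·S^NE = 41 + 3.04·21 = 104.84.
Planner: ∂(Σu_j)/∂s_i = Σα_j − 1 = 3.04 > 0, so everyone contributes w_i; S^SO = 41, W^SO = 41 + 3.04·41 = 165.64.
Deadweight loss = 60.8.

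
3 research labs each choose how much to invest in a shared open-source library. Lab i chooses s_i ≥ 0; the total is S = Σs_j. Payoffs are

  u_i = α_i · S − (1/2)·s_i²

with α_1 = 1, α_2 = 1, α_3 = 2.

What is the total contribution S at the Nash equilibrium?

Lab i's FOC: ∂u_i/∂s_i = α_i − s_i = 0, so s_i* = α_i.
NE contributions = (1, 1, 2); S = 4.

4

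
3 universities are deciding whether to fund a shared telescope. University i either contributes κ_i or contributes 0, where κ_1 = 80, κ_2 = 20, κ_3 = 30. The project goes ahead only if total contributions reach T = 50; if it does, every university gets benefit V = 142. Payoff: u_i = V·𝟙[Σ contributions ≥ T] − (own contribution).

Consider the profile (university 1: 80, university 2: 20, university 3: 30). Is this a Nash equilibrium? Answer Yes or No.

No

Total = 130 ≥ 50: provided.
University 1 (pledges 80, payoff 62): dropping to 0 → total 50, payoff 142. Profitable deviation.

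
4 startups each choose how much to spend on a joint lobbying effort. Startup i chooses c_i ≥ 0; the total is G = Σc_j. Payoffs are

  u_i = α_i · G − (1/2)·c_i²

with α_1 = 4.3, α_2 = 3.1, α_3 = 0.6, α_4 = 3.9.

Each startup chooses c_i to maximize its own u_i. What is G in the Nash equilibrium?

Startup i's FOC: ∂u_i/∂c_i = α_i − c_i = 0, so c_i* = α_i.
NE contributions = (4.3, 3.1, 0.6, 3.9); G = 11.9.

11.9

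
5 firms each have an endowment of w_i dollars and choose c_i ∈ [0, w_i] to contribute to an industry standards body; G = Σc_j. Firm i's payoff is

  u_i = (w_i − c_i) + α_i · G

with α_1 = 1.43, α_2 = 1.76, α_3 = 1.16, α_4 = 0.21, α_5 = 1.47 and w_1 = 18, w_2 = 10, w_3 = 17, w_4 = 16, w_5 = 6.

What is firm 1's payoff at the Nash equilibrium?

∂u_i/∂c_i = α_i − 1, so firm i contributes w_i if α_i > 1, else 0.
α_i > 1 for i ∈ {1, 2, 3, 5}; NE contributions (18, 10, 17, 0, 6), G = 51.
u_1 = (18 − 18) + 1.43·51 = 72.93.

72.93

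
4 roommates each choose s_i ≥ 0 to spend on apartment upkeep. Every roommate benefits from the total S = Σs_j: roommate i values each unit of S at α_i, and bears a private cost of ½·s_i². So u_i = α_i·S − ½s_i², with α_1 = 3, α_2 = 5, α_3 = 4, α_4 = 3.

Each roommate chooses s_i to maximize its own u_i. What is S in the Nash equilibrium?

Roommate i's FOC: ∂u_i/∂s_i = α_i − s_i = 0, so s_i* = α_i.
NE contributions = (3, 5, 4, 3); S = 15.

15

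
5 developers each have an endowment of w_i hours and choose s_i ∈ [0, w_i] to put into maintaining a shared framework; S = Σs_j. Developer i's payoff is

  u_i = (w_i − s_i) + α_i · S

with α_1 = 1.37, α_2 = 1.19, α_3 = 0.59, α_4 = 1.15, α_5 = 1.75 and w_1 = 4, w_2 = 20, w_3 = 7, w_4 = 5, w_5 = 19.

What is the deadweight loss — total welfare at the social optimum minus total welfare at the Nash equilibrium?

∂u_i/∂s_i = α_i − 1, so developer i contributes w_i if α_i > 1, else 0.
α_i > 1 for i ∈ {1, 2, 4, 5}; NE contributions (4, 20, 0, 5, 19), S = 48.
W^NE = Σw_i − S^NE + (Σα_i)·S^NE = 55 + 5.05·48 = 297.4.
Planner: ∂(Σu_j)/∂s_i = Σα_j − 1 = 5.05 > 0, so everyone contributes w_i; S^SO = 55, W^SO = 55 + 5.05·55 = 332.75.
Deadweight loss = 35.35.

35.35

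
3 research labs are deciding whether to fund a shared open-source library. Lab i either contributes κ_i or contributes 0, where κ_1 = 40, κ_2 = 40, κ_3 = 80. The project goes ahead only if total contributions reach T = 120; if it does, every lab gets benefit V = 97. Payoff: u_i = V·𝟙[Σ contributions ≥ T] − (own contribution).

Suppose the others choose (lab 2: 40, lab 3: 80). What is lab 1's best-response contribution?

0

Others' total = 120 ≥ 120; contributing adds cost 40 for no extra benefit.
Best response: 0.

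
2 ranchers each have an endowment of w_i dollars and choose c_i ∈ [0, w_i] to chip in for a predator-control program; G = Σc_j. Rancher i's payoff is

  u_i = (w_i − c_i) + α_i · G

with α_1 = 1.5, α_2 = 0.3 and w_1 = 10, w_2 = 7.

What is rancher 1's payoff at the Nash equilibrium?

15

∂u_i/∂c_i = α_i − 1, so rancher i contributes w_i if α_i > 1, else 0.
α_i > 1 for i ∈ {1}; NE contributions (10, 0), G = 10.
u_1 = (10 − 10) + 1.5·10 = 15.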